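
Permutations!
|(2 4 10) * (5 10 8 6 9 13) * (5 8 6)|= 8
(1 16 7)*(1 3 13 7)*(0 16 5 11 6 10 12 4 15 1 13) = [16, 5, 2, 0, 15, 11, 10, 3, 8, 9, 12, 6, 4, 7, 14, 1, 13] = (0 16 13 7 3)(1 5 11 6 10 12 4 15)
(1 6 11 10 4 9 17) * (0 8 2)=(0 8 2)(1 6 11 10 4 9 17)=[8, 6, 0, 3, 9, 5, 11, 7, 2, 17, 4, 10, 12, 13, 14, 15, 16, 1]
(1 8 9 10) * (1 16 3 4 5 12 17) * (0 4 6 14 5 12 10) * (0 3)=(0 4 12 17 1 8 9 3 6 14 5 10 16)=[4, 8, 2, 6, 12, 10, 14, 7, 9, 3, 16, 11, 17, 13, 5, 15, 0, 1]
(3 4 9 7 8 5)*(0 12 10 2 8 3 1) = [12, 0, 8, 4, 9, 1, 6, 3, 5, 7, 2, 11, 10] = (0 12 10 2 8 5 1)(3 4 9 7)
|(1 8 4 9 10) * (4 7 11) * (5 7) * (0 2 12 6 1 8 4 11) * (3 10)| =12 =|(0 2 12 6 1 4 9 3 10 8 5 7)|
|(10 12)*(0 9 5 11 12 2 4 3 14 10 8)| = 30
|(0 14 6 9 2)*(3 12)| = 10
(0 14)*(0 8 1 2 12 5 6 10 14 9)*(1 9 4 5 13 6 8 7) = (0 4 5 8 9)(1 2 12 13 6 10 14 7) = [4, 2, 12, 3, 5, 8, 10, 1, 9, 0, 14, 11, 13, 6, 7]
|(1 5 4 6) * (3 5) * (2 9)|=10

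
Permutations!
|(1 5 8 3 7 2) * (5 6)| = |(1 6 5 8 3 7 2)| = 7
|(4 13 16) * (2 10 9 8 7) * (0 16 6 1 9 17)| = 12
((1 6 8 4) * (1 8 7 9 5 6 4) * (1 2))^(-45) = (1 2 8 4)(5 9 7 6)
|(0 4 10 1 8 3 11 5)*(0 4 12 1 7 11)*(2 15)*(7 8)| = 10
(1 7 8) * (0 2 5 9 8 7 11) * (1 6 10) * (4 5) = [2, 11, 4, 3, 5, 9, 10, 7, 6, 8, 1, 0] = (0 2 4 5 9 8 6 10 1 11)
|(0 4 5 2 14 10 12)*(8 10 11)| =|(0 4 5 2 14 11 8 10 12)| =9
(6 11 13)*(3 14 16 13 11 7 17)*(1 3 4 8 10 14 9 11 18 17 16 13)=(1 3 9 11 18 17 4 8 10 14 13 6 7 16)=[0, 3, 2, 9, 8, 5, 7, 16, 10, 11, 14, 18, 12, 6, 13, 15, 1, 4, 17]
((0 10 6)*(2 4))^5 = ((0 10 6)(2 4))^5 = (0 6 10)(2 4)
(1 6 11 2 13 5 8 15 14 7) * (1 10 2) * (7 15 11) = (1 6 7 10 2 13 5 8 11)(14 15) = [0, 6, 13, 3, 4, 8, 7, 10, 11, 9, 2, 1, 12, 5, 15, 14]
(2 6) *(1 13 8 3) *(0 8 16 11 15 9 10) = (0 8 3 1 13 16 11 15 9 10)(2 6) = [8, 13, 6, 1, 4, 5, 2, 7, 3, 10, 0, 15, 12, 16, 14, 9, 11]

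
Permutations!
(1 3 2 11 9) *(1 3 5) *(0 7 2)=(0 7 2 11 9 3)(1 5)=[7, 5, 11, 0, 4, 1, 6, 2, 8, 3, 10, 9]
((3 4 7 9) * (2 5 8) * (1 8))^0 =(9)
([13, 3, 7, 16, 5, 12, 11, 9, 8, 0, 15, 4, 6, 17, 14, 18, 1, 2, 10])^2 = (0 17 7)(1 16 3)(2 9 13)(4 12 11 5 6)(10 18 15)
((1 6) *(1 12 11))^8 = ((1 6 12 11))^8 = (12)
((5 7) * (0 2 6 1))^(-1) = ((0 2 6 1)(5 7))^(-1) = (0 1 6 2)(5 7)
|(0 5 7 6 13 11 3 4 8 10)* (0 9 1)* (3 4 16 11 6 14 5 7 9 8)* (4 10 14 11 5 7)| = 70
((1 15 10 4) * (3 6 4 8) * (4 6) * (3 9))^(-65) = (1 3 8 15 4 9 10)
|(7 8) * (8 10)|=|(7 10 8)|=3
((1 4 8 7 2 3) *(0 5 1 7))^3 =(0 4 5 8 1)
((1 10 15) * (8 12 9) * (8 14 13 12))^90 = ((1 10 15)(9 14 13 12))^90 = (15)(9 13)(12 14)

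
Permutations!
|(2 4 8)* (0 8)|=4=|(0 8 2 4)|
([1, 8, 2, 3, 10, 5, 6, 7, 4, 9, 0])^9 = (0 10 4 8 1)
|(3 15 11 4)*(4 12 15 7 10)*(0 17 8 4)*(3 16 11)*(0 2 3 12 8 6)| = 12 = |(0 17 6)(2 3 7 10)(4 16 11 8)(12 15)|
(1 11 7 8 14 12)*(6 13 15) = [0, 11, 2, 3, 4, 5, 13, 8, 14, 9, 10, 7, 1, 15, 12, 6] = (1 11 7 8 14 12)(6 13 15)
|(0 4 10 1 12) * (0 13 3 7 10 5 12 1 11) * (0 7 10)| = 9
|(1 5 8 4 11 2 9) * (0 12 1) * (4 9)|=6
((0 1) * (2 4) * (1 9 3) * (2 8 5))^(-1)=((0 9 3 1)(2 4 8 5))^(-1)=(0 1 3 9)(2 5 8 4)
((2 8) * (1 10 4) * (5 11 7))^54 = ((1 10 4)(2 8)(5 11 7))^54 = (11)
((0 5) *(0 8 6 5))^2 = (5 6 8)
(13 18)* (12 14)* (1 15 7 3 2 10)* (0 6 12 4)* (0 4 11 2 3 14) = (0 6 12)(1 15 7 14 11 2 10)(13 18) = [6, 15, 10, 3, 4, 5, 12, 14, 8, 9, 1, 2, 0, 18, 11, 7, 16, 17, 13]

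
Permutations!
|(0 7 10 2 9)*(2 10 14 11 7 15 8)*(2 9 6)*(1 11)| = 4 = |(0 15 8 9)(1 11 7 14)(2 6)|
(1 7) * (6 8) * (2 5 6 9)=(1 7)(2 5 6 8 9)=[0, 7, 5, 3, 4, 6, 8, 1, 9, 2]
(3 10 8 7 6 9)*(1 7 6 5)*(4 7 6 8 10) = [0, 6, 2, 4, 7, 1, 9, 5, 8, 3, 10] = (10)(1 6 9 3 4 7 5)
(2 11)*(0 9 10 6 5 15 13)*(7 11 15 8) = (0 9 10 6 5 8 7 11 2 15 13) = [9, 1, 15, 3, 4, 8, 5, 11, 7, 10, 6, 2, 12, 0, 14, 13]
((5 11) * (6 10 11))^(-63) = (5 6 10 11) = ((5 6 10 11))^(-63)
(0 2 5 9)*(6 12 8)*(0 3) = (0 2 5 9 3)(6 12 8) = [2, 1, 5, 0, 4, 9, 12, 7, 6, 3, 10, 11, 8]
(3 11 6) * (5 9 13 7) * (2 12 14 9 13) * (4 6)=(2 12 14 9)(3 11 4 6)(5 13 7)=[0, 1, 12, 11, 6, 13, 3, 5, 8, 2, 10, 4, 14, 7, 9]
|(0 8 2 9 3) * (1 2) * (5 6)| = |(0 8 1 2 9 3)(5 6)| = 6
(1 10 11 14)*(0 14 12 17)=[14, 10, 2, 3, 4, 5, 6, 7, 8, 9, 11, 12, 17, 13, 1, 15, 16, 0]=(0 14 1 10 11 12 17)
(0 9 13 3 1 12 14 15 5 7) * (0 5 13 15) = (0 9 15 13 3 1 12 14)(5 7) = [9, 12, 2, 1, 4, 7, 6, 5, 8, 15, 10, 11, 14, 3, 0, 13]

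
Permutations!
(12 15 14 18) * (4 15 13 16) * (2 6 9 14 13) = (2 6 9 14 18 12)(4 15 13 16) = [0, 1, 6, 3, 15, 5, 9, 7, 8, 14, 10, 11, 2, 16, 18, 13, 4, 17, 12]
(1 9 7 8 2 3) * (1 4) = [0, 9, 3, 4, 1, 5, 6, 8, 2, 7] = (1 9 7 8 2 3 4)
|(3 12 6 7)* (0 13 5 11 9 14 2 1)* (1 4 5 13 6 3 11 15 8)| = 12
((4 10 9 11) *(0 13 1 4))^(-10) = ((0 13 1 4 10 9 11))^(-10) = (0 10 13 9 1 11 4)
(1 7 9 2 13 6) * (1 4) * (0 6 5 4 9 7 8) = (0 6 9 2 13 5 4 1 8) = [6, 8, 13, 3, 1, 4, 9, 7, 0, 2, 10, 11, 12, 5]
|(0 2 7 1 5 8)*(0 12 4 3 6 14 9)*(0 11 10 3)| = |(0 2 7 1 5 8 12 4)(3 6 14 9 11 10)| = 24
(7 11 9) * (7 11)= (9 11)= [0, 1, 2, 3, 4, 5, 6, 7, 8, 11, 10, 9]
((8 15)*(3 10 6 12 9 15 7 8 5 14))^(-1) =(3 14 5 15 9 12 6 10)(7 8)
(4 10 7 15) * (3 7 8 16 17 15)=(3 7)(4 10 8 16 17 15)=[0, 1, 2, 7, 10, 5, 6, 3, 16, 9, 8, 11, 12, 13, 14, 4, 17, 15]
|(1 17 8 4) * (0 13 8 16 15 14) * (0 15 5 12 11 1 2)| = 30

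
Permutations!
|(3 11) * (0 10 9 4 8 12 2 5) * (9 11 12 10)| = |(0 9 4 8 10 11 3 12 2 5)| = 10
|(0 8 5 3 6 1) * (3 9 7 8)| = 4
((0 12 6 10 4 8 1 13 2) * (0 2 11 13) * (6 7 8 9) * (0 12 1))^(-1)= ((0 1 12 7 8)(4 9 6 10)(11 13))^(-1)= (0 8 7 12 1)(4 10 6 9)(11 13)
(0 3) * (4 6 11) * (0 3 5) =(0 5)(4 6 11) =[5, 1, 2, 3, 6, 0, 11, 7, 8, 9, 10, 4]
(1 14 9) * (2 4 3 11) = [0, 14, 4, 11, 3, 5, 6, 7, 8, 1, 10, 2, 12, 13, 9] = (1 14 9)(2 4 3 11)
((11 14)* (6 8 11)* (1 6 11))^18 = (14)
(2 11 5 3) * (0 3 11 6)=[3, 1, 6, 2, 4, 11, 0, 7, 8, 9, 10, 5]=(0 3 2 6)(5 11)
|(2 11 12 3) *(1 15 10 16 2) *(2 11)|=7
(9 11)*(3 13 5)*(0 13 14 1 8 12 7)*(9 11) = [13, 8, 2, 14, 4, 3, 6, 0, 12, 9, 10, 11, 7, 5, 1] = (0 13 5 3 14 1 8 12 7)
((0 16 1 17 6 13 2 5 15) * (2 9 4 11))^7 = ((0 16 1 17 6 13 9 4 11 2 5 15))^7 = (0 4 1 2 6 15 9 16 11 17 5 13)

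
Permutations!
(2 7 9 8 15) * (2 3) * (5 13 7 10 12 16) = (2 10 12 16 5 13 7 9 8 15 3) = [0, 1, 10, 2, 4, 13, 6, 9, 15, 8, 12, 11, 16, 7, 14, 3, 5]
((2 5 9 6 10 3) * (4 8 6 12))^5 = ((2 5 9 12 4 8 6 10 3))^5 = (2 8 5 6 9 10 12 3 4)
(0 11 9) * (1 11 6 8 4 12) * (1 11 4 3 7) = (0 6 8 3 7 1 4 12 11 9) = [6, 4, 2, 7, 12, 5, 8, 1, 3, 0, 10, 9, 11]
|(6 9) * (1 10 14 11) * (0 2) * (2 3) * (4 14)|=30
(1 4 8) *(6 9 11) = [0, 4, 2, 3, 8, 5, 9, 7, 1, 11, 10, 6] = (1 4 8)(6 9 11)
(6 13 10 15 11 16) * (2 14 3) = (2 14 3)(6 13 10 15 11 16) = [0, 1, 14, 2, 4, 5, 13, 7, 8, 9, 15, 16, 12, 10, 3, 11, 6]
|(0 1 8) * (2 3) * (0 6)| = 4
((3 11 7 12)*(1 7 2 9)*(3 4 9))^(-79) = (1 7 12 4 9)(2 11 3)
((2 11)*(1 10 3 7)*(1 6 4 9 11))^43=(1 11 4 7 10 2 9 6 3)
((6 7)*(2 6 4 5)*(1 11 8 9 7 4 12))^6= ((1 11 8 9 7 12)(2 6 4 5))^6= (12)(2 4)(5 6)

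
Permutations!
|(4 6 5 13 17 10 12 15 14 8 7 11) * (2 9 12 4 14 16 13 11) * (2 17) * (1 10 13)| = 16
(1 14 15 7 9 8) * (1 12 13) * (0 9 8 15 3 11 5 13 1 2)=[9, 14, 0, 11, 4, 13, 6, 8, 12, 15, 10, 5, 1, 2, 3, 7]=(0 9 15 7 8 12 1 14 3 11 5 13 2)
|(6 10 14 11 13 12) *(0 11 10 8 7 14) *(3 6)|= |(0 11 13 12 3 6 8 7 14 10)|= 10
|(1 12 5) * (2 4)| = |(1 12 5)(2 4)| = 6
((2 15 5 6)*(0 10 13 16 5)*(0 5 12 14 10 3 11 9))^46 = (0 11)(2 5)(3 9)(6 15)(10 13 16 12 14)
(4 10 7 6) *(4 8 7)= (4 10)(6 8 7)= [0, 1, 2, 3, 10, 5, 8, 6, 7, 9, 4]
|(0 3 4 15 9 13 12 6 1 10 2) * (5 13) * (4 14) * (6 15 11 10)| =70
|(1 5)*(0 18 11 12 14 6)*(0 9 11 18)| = |(18)(1 5)(6 9 11 12 14)| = 10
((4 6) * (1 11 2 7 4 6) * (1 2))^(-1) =((1 11)(2 7 4))^(-1) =(1 11)(2 4 7)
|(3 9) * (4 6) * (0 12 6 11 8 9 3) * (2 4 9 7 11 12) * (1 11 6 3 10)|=|(0 2 4 12 3 10 1 11 8 7 6 9)|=12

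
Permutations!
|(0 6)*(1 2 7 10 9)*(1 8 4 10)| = |(0 6)(1 2 7)(4 10 9 8)| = 12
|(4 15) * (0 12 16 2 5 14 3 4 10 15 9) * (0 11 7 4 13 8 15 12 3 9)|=15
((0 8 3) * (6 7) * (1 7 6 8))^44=(0 3 8 7 1)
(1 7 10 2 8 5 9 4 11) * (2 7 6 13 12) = (1 6 13 12 2 8 5 9 4 11)(7 10) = [0, 6, 8, 3, 11, 9, 13, 10, 5, 4, 7, 1, 2, 12]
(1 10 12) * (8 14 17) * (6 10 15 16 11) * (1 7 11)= (1 15 16)(6 10 12 7 11)(8 14 17)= [0, 15, 2, 3, 4, 5, 10, 11, 14, 9, 12, 6, 7, 13, 17, 16, 1, 8]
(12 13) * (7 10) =(7 10)(12 13) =[0, 1, 2, 3, 4, 5, 6, 10, 8, 9, 7, 11, 13, 12]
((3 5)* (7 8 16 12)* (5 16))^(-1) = (3 5 8 7 12 16)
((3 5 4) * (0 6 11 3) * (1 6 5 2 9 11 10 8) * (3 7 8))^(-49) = ((0 5 4)(1 6 10 3 2 9 11 7 8))^(-49) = (0 4 5)(1 9 6 11 10 7 3 8 2)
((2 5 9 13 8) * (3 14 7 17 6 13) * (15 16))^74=(2 14 13 9 17)(3 6 5 7 8)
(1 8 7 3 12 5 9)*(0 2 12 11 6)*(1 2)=(0 1 8 7 3 11 6)(2 12 5 9)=[1, 8, 12, 11, 4, 9, 0, 3, 7, 2, 10, 6, 5]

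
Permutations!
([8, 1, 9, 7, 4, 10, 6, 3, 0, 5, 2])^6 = [0, 1, 5, 3, 4, 2, 6, 7, 8, 10, 9]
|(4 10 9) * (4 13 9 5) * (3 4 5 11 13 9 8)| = 6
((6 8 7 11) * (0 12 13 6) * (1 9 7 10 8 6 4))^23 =((0 12 13 4 1 9 7 11)(8 10))^23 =(0 11 7 9 1 4 13 12)(8 10)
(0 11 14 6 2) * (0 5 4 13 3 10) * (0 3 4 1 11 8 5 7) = (0 8 5 1 11 14 6 2 7)(3 10)(4 13) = [8, 11, 7, 10, 13, 1, 2, 0, 5, 9, 3, 14, 12, 4, 6]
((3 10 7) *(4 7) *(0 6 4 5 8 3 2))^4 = (10)(0 2 7 4 6)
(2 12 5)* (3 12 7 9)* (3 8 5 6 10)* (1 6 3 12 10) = (1 6)(2 7 9 8 5)(3 10 12) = [0, 6, 7, 10, 4, 2, 1, 9, 5, 8, 12, 11, 3]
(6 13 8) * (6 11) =(6 13 8 11) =[0, 1, 2, 3, 4, 5, 13, 7, 11, 9, 10, 6, 12, 8]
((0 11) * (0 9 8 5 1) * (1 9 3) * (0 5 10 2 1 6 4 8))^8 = (0 1 8 3 9 2 4 11 5 10 6)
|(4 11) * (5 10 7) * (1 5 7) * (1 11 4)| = 4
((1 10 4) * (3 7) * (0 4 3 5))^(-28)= (10)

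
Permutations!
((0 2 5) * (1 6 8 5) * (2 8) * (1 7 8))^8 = (0 1 6 2 7 8 5)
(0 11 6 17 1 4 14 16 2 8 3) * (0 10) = (0 11 6 17 1 4 14 16 2 8 3 10) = [11, 4, 8, 10, 14, 5, 17, 7, 3, 9, 0, 6, 12, 13, 16, 15, 2, 1]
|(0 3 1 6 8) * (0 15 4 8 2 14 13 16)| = 24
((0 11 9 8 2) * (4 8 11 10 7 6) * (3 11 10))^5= ((0 3 11 9 10 7 6 4 8 2))^5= (0 7)(2 10)(3 6)(4 11)(8 9)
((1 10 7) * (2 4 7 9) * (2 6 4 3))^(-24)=(10)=((1 10 9 6 4 7)(2 3))^(-24)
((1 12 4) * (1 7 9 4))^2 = (12)(4 9 7)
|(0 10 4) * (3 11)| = |(0 10 4)(3 11)| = 6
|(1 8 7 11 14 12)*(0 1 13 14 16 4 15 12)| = 11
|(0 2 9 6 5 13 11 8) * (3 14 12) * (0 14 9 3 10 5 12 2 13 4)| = |(0 13 11 8 14 2 3 9 6 12 10 5 4)| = 13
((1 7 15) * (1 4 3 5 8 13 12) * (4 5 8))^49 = (1 4 12 5 13 15 8 7 3)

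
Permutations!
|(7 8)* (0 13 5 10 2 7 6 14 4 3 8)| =30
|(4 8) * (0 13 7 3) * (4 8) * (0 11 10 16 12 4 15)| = 10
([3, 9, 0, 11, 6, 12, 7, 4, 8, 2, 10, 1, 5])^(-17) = [3, 9, 0, 11, 6, 12, 7, 4, 8, 2, 10, 1, 5]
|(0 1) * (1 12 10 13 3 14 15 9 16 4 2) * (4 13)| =6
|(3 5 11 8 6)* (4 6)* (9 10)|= |(3 5 11 8 4 6)(9 10)|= 6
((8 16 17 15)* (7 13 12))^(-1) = (7 12 13)(8 15 17 16) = ((7 13 12)(8 16 17 15))^(-1)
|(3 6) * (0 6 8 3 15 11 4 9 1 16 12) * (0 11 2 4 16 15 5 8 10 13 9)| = 12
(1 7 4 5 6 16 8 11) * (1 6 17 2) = (1 7 4 5 17 2)(6 16 8 11) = [0, 7, 1, 3, 5, 17, 16, 4, 11, 9, 10, 6, 12, 13, 14, 15, 8, 2]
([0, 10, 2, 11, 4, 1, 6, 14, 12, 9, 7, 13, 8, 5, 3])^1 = (1 10 7 14 3 11 13 5)(8 12)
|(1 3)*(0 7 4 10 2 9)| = 6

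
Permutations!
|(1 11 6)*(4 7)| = 6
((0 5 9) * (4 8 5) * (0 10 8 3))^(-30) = ((0 4 3)(5 9 10 8))^(-30) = (5 10)(8 9)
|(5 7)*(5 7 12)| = 2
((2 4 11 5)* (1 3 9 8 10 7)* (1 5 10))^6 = (11)(1 9)(3 8)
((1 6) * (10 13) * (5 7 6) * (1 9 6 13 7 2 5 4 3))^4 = (1 4 3)(7 13 10) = ((1 4 3)(2 5)(6 9)(7 13 10))^4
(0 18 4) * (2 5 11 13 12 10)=(0 18 4)(2 5 11 13 12 10)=[18, 1, 5, 3, 0, 11, 6, 7, 8, 9, 2, 13, 10, 12, 14, 15, 16, 17, 4]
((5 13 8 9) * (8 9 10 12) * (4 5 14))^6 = (4 5 13 9 14)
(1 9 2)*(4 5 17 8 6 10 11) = (1 9 2)(4 5 17 8 6 10 11) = [0, 9, 1, 3, 5, 17, 10, 7, 6, 2, 11, 4, 12, 13, 14, 15, 16, 8]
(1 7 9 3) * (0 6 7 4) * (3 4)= (0 6 7 9 4)(1 3)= [6, 3, 2, 1, 0, 5, 7, 9, 8, 4]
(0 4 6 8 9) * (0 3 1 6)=(0 4)(1 6 8 9 3)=[4, 6, 2, 1, 0, 5, 8, 7, 9, 3]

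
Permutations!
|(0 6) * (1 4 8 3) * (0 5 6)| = 4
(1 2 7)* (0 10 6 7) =(0 10 6 7 1 2) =[10, 2, 0, 3, 4, 5, 7, 1, 8, 9, 6]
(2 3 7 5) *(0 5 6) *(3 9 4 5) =[3, 1, 9, 7, 5, 2, 0, 6, 8, 4] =(0 3 7 6)(2 9 4 5)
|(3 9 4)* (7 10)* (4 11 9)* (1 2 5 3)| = |(1 2 5 3 4)(7 10)(9 11)| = 10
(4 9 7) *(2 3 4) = [0, 1, 3, 4, 9, 5, 6, 2, 8, 7] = (2 3 4 9 7)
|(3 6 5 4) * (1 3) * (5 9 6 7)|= |(1 3 7 5 4)(6 9)|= 10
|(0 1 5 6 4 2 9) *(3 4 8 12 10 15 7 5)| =42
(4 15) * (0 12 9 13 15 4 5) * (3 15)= (0 12 9 13 3 15 5)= [12, 1, 2, 15, 4, 0, 6, 7, 8, 13, 10, 11, 9, 3, 14, 5]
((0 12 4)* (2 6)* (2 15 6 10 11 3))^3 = ((0 12 4)(2 10 11 3)(6 15))^3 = (2 3 11 10)(6 15)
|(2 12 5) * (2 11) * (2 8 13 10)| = |(2 12 5 11 8 13 10)| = 7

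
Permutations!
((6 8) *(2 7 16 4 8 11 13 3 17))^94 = (2 8 3 16 11)(4 13 7 6 17)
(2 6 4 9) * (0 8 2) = [8, 1, 6, 3, 9, 5, 4, 7, 2, 0] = (0 8 2 6 4 9)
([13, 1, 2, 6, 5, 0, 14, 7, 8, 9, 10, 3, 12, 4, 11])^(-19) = [13, 1, 2, 6, 5, 0, 14, 7, 8, 9, 10, 3, 12, 4, 11]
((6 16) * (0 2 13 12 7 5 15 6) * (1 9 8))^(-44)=(0 2 13 12 7 5 15 6 16)(1 9 8)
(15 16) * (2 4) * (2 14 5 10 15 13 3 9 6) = [0, 1, 4, 9, 14, 10, 2, 7, 8, 6, 15, 11, 12, 3, 5, 16, 13] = (2 4 14 5 10 15 16 13 3 9 6)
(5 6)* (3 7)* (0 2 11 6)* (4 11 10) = (0 2 10 4 11 6 5)(3 7) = [2, 1, 10, 7, 11, 0, 5, 3, 8, 9, 4, 6]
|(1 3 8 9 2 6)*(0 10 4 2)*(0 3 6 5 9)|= |(0 10 4 2 5 9 3 8)(1 6)|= 8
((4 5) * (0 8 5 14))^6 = ((0 8 5 4 14))^6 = (0 8 5 4 14)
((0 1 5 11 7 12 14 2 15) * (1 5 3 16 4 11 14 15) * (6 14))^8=(0 4 14 12 3 5 11 2 15 16 6 7 1)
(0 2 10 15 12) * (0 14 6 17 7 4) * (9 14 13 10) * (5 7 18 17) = (0 2 9 14 6 5 7 4)(10 15 12 13)(17 18) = [2, 1, 9, 3, 0, 7, 5, 4, 8, 14, 15, 11, 13, 10, 6, 12, 16, 18, 17]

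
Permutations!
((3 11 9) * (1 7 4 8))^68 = ((1 7 4 8)(3 11 9))^68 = (3 9 11)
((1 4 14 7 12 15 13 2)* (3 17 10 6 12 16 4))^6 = ((1 3 17 10 6 12 15 13 2)(4 14 7 16))^6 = (1 15 10)(2 12 17)(3 13 6)(4 7)(14 16)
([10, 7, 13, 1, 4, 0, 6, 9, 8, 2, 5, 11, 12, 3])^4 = (0 10 5)(1 13 9)(2 7 3)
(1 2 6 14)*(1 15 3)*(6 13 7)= (1 2 13 7 6 14 15 3)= [0, 2, 13, 1, 4, 5, 14, 6, 8, 9, 10, 11, 12, 7, 15, 3]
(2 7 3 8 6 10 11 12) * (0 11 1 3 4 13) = [11, 3, 7, 8, 13, 5, 10, 4, 6, 9, 1, 12, 2, 0] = (0 11 12 2 7 4 13)(1 3 8 6 10)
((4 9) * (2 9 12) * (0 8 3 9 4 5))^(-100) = ((0 8 3 9 5)(2 4 12))^(-100) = (2 12 4)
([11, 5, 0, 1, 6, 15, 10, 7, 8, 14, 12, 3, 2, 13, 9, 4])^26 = [5, 6, 1, 4, 2, 10, 0, 7, 8, 9, 11, 15, 3, 13, 14, 12]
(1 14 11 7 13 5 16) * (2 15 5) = (1 14 11 7 13 2 15 5 16) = [0, 14, 15, 3, 4, 16, 6, 13, 8, 9, 10, 7, 12, 2, 11, 5, 1]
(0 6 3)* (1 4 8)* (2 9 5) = (0 6 3)(1 4 8)(2 9 5) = [6, 4, 9, 0, 8, 2, 3, 7, 1, 5]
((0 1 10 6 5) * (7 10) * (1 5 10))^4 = (10)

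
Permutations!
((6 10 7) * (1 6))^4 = (10)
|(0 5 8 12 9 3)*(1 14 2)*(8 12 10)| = |(0 5 12 9 3)(1 14 2)(8 10)| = 30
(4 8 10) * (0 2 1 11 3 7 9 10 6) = (0 2 1 11 3 7 9 10 4 8 6) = [2, 11, 1, 7, 8, 5, 0, 9, 6, 10, 4, 3]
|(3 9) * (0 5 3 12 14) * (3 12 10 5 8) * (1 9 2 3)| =8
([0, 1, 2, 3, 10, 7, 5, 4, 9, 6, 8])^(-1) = (4 7 5 6 9 8 10)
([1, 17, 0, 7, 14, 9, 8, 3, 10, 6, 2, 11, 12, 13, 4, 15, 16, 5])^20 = [17, 5, 1, 3, 4, 6, 10, 7, 2, 8, 0, 11, 12, 13, 14, 15, 16, 9]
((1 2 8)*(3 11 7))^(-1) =(1 8 2)(3 7 11)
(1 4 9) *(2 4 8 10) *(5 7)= (1 8 10 2 4 9)(5 7)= [0, 8, 4, 3, 9, 7, 6, 5, 10, 1, 2]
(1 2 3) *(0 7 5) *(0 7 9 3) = (0 9 3 1 2)(5 7) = [9, 2, 0, 1, 4, 7, 6, 5, 8, 3]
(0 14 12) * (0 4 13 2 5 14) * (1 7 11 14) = (1 7 11 14 12 4 13 2 5) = [0, 7, 5, 3, 13, 1, 6, 11, 8, 9, 10, 14, 4, 2, 12]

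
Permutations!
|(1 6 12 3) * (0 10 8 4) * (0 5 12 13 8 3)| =|(0 10 3 1 6 13 8 4 5 12)| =10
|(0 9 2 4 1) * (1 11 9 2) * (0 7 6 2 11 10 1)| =|(0 11 9)(1 7 6 2 4 10)| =6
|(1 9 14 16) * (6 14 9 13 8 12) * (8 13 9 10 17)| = 9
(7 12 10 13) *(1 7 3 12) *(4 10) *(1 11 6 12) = (1 7 11 6 12 4 10 13 3) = [0, 7, 2, 1, 10, 5, 12, 11, 8, 9, 13, 6, 4, 3]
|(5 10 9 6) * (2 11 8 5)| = |(2 11 8 5 10 9 6)| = 7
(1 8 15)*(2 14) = (1 8 15)(2 14) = [0, 8, 14, 3, 4, 5, 6, 7, 15, 9, 10, 11, 12, 13, 2, 1]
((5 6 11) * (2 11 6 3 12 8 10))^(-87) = ((2 11 5 3 12 8 10))^(-87) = (2 12 11 8 5 10 3)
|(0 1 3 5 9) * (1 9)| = |(0 9)(1 3 5)| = 6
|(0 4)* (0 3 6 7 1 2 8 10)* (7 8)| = 6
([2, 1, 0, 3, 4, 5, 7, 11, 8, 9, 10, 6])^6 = (11)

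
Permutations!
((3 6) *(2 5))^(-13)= ((2 5)(3 6))^(-13)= (2 5)(3 6)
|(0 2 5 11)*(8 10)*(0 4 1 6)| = 14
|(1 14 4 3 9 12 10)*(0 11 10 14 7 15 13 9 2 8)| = |(0 11 10 1 7 15 13 9 12 14 4 3 2 8)| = 14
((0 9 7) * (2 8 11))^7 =(0 9 7)(2 8 11)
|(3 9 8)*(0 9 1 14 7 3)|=12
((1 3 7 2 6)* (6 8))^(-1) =((1 3 7 2 8 6))^(-1) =(1 6 8 2 7 3)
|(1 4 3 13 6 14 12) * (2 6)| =|(1 4 3 13 2 6 14 12)| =8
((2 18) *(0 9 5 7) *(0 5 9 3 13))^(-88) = ((0 3 13)(2 18)(5 7))^(-88) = (18)(0 13 3)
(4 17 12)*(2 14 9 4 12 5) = (2 14 9 4 17 5) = [0, 1, 14, 3, 17, 2, 6, 7, 8, 4, 10, 11, 12, 13, 9, 15, 16, 5]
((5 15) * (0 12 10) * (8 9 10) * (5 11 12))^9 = ((0 5 15 11 12 8 9 10))^9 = (0 5 15 11 12 8 9 10)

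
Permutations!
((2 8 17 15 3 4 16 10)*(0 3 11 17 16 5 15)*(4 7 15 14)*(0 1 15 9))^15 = (0 9 7 3)(1 17 11 15)(2 10 16 8)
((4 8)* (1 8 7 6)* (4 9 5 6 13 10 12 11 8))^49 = ((1 4 7 13 10 12 11 8 9 5 6))^49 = (1 12 6 10 5 13 9 7 8 4 11)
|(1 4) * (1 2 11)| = |(1 4 2 11)| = 4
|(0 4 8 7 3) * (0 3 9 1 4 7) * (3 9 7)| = 6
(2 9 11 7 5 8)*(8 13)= (2 9 11 7 5 13 8)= [0, 1, 9, 3, 4, 13, 6, 5, 2, 11, 10, 7, 12, 8]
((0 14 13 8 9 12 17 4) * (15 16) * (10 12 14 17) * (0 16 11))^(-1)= (0 11 15 16 4 17)(8 13 14 9)(10 12)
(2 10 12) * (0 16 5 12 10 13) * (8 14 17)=(0 16 5 12 2 13)(8 14 17)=[16, 1, 13, 3, 4, 12, 6, 7, 14, 9, 10, 11, 2, 0, 17, 15, 5, 8]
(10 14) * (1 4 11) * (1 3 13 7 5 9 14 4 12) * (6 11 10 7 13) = (1 12)(3 6 11)(4 10)(5 9 14 7) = [0, 12, 2, 6, 10, 9, 11, 5, 8, 14, 4, 3, 1, 13, 7]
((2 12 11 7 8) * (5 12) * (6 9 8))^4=(2 7)(5 6)(8 11)(9 12)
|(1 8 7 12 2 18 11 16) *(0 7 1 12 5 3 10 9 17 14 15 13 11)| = |(0 7 5 3 10 9 17 14 15 13 11 16 12 2 18)(1 8)| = 30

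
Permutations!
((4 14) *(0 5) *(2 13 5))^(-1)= ((0 2 13 5)(4 14))^(-1)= (0 5 13 2)(4 14)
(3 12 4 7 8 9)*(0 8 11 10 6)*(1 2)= (0 8 9 3 12 4 7 11 10 6)(1 2)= [8, 2, 1, 12, 7, 5, 0, 11, 9, 3, 6, 10, 4]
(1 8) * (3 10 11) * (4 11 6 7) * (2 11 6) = (1 8)(2 11 3 10)(4 6 7) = [0, 8, 11, 10, 6, 5, 7, 4, 1, 9, 2, 3]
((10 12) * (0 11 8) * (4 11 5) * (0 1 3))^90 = (12)(0 3 1 8 11 4 5)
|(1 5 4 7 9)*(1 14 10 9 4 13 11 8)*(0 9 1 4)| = 11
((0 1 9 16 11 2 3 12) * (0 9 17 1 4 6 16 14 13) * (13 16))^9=(0 4 6 13)(1 17)(2 12 14 11 3 9 16)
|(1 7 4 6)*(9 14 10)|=12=|(1 7 4 6)(9 14 10)|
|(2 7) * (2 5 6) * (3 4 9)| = |(2 7 5 6)(3 4 9)| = 12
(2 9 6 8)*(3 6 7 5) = [0, 1, 9, 6, 4, 3, 8, 5, 2, 7] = (2 9 7 5 3 6 8)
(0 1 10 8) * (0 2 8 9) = (0 1 10 9)(2 8) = [1, 10, 8, 3, 4, 5, 6, 7, 2, 0, 9]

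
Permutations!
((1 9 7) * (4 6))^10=(1 9 7)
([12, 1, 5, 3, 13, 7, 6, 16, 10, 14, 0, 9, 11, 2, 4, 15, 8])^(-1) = (0 10 8 16 7 5 2 13 4 14 9 11 12)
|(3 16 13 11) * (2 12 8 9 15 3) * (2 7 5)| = |(2 12 8 9 15 3 16 13 11 7 5)| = 11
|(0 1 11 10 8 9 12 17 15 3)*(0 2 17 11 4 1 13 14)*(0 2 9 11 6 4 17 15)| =12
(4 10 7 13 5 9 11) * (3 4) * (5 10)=(3 4 5 9 11)(7 13 10)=[0, 1, 2, 4, 5, 9, 6, 13, 8, 11, 7, 3, 12, 10]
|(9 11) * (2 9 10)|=|(2 9 11 10)|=4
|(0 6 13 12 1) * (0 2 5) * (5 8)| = 8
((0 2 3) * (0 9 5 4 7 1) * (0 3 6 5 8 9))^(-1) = (0 3 1 7 4 5 6 2)(8 9)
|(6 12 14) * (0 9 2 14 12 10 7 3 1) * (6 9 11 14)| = 10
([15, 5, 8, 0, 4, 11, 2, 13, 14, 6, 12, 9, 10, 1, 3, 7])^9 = (0 2 5 15 8 11 7 14 9 13 3 6 1)(10 12)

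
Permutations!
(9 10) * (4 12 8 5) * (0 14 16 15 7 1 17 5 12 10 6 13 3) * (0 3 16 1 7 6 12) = (0 14 1 17 5 4 10 9 12 8)(6 13 16 15) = [14, 17, 2, 3, 10, 4, 13, 7, 0, 12, 9, 11, 8, 16, 1, 6, 15, 5]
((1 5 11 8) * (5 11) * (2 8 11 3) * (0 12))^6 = ((0 12)(1 3 2 8))^6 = (12)(1 2)(3 8)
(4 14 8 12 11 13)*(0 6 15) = (0 6 15)(4 14 8 12 11 13) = [6, 1, 2, 3, 14, 5, 15, 7, 12, 9, 10, 13, 11, 4, 8, 0]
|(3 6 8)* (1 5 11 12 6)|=|(1 5 11 12 6 8 3)|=7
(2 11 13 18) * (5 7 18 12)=(2 11 13 12 5 7 18)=[0, 1, 11, 3, 4, 7, 6, 18, 8, 9, 10, 13, 5, 12, 14, 15, 16, 17, 2]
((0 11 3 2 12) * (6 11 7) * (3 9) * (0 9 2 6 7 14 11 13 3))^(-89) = ((0 14 11 2 12 9)(3 6 13))^(-89) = (0 14 11 2 12 9)(3 6 13)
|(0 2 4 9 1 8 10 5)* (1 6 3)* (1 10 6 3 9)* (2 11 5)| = |(0 11 5)(1 8 6 9 3 10 2 4)| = 24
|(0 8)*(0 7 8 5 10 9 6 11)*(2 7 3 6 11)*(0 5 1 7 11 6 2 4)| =12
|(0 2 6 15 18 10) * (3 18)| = 7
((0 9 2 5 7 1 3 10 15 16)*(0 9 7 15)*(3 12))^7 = (0 7 1 12 3 10)(2 15 9 5 16)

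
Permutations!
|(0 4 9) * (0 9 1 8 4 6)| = |(9)(0 6)(1 8 4)| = 6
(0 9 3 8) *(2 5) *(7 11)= (0 9 3 8)(2 5)(7 11)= [9, 1, 5, 8, 4, 2, 6, 11, 0, 3, 10, 7]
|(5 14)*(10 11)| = 2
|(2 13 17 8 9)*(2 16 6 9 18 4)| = |(2 13 17 8 18 4)(6 9 16)| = 6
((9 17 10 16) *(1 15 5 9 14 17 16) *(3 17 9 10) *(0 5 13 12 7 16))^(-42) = ((0 5 10 1 15 13 12 7 16 14 9)(3 17))^(-42) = (17)(0 10 15 12 16 9 5 1 13 7 14)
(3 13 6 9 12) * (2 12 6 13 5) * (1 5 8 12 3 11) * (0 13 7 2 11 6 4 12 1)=(0 13 7 2 3 8 1 5 11)(4 12 6 9)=[13, 5, 3, 8, 12, 11, 9, 2, 1, 4, 10, 0, 6, 7]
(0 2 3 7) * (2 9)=(0 9 2 3 7)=[9, 1, 3, 7, 4, 5, 6, 0, 8, 2]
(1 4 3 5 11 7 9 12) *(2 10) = [0, 4, 10, 5, 3, 11, 6, 9, 8, 12, 2, 7, 1] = (1 4 3 5 11 7 9 12)(2 10)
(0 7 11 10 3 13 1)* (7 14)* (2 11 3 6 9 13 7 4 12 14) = (0 2 11 10 6 9 13 1)(3 7)(4 12 14) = [2, 0, 11, 7, 12, 5, 9, 3, 8, 13, 6, 10, 14, 1, 4]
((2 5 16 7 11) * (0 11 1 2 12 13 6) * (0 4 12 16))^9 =(0 16 1 5 11 7 2)(4 12 13 6)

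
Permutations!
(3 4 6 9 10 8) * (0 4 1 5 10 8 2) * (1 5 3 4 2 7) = [2, 3, 0, 5, 6, 10, 9, 1, 4, 8, 7] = (0 2)(1 3 5 10 7)(4 6 9 8)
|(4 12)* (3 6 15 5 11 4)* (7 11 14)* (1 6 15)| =8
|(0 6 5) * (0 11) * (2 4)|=|(0 6 5 11)(2 4)|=4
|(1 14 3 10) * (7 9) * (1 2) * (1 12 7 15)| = 9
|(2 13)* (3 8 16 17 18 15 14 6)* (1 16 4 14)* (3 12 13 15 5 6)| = 20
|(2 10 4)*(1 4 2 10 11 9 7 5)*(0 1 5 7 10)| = |(0 1 4)(2 11 9 10)| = 12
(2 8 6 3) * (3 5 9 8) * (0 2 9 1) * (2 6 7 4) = [6, 0, 3, 9, 2, 1, 5, 4, 7, 8] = (0 6 5 1)(2 3 9 8 7 4)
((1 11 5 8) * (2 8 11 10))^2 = ((1 10 2 8)(5 11))^2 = (11)(1 2)(8 10)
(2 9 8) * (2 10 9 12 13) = (2 12 13)(8 10 9) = [0, 1, 12, 3, 4, 5, 6, 7, 10, 8, 9, 11, 13, 2]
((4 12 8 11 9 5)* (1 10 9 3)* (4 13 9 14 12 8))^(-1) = ((1 10 14 12 4 8 11 3)(5 13 9))^(-1) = (1 3 11 8 4 12 14 10)(5 9 13)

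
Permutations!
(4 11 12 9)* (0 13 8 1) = (0 13 8 1)(4 11 12 9) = [13, 0, 2, 3, 11, 5, 6, 7, 1, 4, 10, 12, 9, 8]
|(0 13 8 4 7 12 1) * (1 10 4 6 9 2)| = 28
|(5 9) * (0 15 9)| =|(0 15 9 5)| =4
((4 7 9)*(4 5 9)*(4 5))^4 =(9)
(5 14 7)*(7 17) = [0, 1, 2, 3, 4, 14, 6, 5, 8, 9, 10, 11, 12, 13, 17, 15, 16, 7] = (5 14 17 7)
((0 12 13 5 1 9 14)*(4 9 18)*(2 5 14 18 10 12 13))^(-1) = (0 14 13)(1 5 2 12 10)(4 18 9)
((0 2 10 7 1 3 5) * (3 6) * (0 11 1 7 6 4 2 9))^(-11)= ((0 9)(1 4 2 10 6 3 5 11))^(-11)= (0 9)(1 3 2 11 6 4 5 10)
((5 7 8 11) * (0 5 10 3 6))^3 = (0 8 3 5 11 6 7 10)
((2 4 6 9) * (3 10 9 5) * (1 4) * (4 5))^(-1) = ((1 5 3 10 9 2)(4 6))^(-1) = (1 2 9 10 3 5)(4 6)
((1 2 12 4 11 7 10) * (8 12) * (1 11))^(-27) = ((1 2 8 12 4)(7 10 11))^(-27) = (1 12 2 4 8)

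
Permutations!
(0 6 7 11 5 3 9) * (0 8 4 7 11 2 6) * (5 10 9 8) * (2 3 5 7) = [0, 1, 6, 8, 2, 5, 11, 3, 4, 7, 9, 10] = (2 6 11 10 9 7 3 8 4)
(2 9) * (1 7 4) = (1 7 4)(2 9) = [0, 7, 9, 3, 1, 5, 6, 4, 8, 2]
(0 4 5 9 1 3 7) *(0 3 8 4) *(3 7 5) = (1 8 4 3 5 9) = [0, 8, 2, 5, 3, 9, 6, 7, 4, 1]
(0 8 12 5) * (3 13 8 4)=(0 4 3 13 8 12 5)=[4, 1, 2, 13, 3, 0, 6, 7, 12, 9, 10, 11, 5, 8]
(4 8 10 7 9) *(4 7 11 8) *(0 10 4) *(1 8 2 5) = (0 10 11 2 5 1 8 4)(7 9) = [10, 8, 5, 3, 0, 1, 6, 9, 4, 7, 11, 2]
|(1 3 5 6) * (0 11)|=4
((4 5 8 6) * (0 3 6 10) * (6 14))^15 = ((0 3 14 6 4 5 8 10))^15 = (0 10 8 5 4 6 14 3)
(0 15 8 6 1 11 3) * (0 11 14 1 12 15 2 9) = (0 2 9)(1 14)(3 11)(6 12 15 8) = [2, 14, 9, 11, 4, 5, 12, 7, 6, 0, 10, 3, 15, 13, 1, 8]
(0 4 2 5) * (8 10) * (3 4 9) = (0 9 3 4 2 5)(8 10) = [9, 1, 5, 4, 2, 0, 6, 7, 10, 3, 8]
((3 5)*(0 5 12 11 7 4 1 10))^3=((0 5 3 12 11 7 4 1 10))^3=(0 12 4)(1 5 11)(3 7 10)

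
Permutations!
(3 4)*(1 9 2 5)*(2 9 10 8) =[0, 10, 5, 4, 3, 1, 6, 7, 2, 9, 8] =(1 10 8 2 5)(3 4)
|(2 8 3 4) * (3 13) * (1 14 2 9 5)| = |(1 14 2 8 13 3 4 9 5)| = 9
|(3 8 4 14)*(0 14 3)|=6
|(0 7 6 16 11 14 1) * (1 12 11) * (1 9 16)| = 12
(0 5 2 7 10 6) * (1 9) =[5, 9, 7, 3, 4, 2, 0, 10, 8, 1, 6] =(0 5 2 7 10 6)(1 9)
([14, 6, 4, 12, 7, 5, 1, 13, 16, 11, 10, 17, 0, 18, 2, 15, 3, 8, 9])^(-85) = (0 12 3 16 8 17 11 9 18 13 7 4 2 14)(1 6)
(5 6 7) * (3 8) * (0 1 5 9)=(0 1 5 6 7 9)(3 8)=[1, 5, 2, 8, 4, 6, 7, 9, 3, 0]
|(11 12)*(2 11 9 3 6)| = 6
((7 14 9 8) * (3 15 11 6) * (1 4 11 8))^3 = (1 6 8 9 11 15 14 4 3 7)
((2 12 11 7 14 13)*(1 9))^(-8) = (2 14 11)(7 12 13)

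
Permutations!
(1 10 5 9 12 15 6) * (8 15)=(1 10 5 9 12 8 15 6)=[0, 10, 2, 3, 4, 9, 1, 7, 15, 12, 5, 11, 8, 13, 14, 6]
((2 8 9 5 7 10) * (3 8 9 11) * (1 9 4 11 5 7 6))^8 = (1 8 4 7 6 3 2 9 5 11 10)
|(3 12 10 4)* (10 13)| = 5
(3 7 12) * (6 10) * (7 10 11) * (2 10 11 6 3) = (2 10 3 11 7 12) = [0, 1, 10, 11, 4, 5, 6, 12, 8, 9, 3, 7, 2]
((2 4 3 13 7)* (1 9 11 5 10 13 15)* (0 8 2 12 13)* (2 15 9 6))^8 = (0 9 6)(1 10 3)(2 8 11)(4 15 5)(7 13 12) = ((0 8 15 1 6 2 4 3 9 11 5 10)(7 12 13))^8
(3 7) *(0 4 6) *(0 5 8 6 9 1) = (0 4 9 1)(3 7)(5 8 6) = [4, 0, 2, 7, 9, 8, 5, 3, 6, 1]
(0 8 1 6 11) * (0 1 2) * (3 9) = (0 8 2)(1 6 11)(3 9) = [8, 6, 0, 9, 4, 5, 11, 7, 2, 3, 10, 1]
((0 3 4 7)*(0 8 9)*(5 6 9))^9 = (0 3 4 7 8 5 6 9)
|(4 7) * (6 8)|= 2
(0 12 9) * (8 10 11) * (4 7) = (0 12 9)(4 7)(8 10 11) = [12, 1, 2, 3, 7, 5, 6, 4, 10, 0, 11, 8, 9]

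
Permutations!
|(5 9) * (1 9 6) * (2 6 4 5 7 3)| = |(1 9 7 3 2 6)(4 5)| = 6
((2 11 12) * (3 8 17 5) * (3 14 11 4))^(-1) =((2 4 3 8 17 5 14 11 12))^(-1) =(2 12 11 14 5 17 8 3 4)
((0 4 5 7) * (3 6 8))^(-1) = ((0 4 5 7)(3 6 8))^(-1) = (0 7 5 4)(3 8 6)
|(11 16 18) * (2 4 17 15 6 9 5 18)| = |(2 4 17 15 6 9 5 18 11 16)| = 10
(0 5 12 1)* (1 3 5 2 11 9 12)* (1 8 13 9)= (0 2 11 1)(3 5 8 13 9 12)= [2, 0, 11, 5, 4, 8, 6, 7, 13, 12, 10, 1, 3, 9]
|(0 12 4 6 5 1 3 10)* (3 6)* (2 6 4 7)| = |(0 12 7 2 6 5 1 4 3 10)| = 10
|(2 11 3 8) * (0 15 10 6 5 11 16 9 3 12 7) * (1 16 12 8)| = |(0 15 10 6 5 11 8 2 12 7)(1 16 9 3)| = 20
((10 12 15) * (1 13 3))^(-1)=(1 3 13)(10 15 12)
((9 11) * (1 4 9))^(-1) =(1 11 9 4)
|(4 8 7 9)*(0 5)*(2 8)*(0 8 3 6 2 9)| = 12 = |(0 5 8 7)(2 3 6)(4 9)|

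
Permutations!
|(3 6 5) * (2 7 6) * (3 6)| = |(2 7 3)(5 6)| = 6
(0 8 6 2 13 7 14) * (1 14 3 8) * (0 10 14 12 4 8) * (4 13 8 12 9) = [1, 9, 8, 0, 12, 5, 2, 3, 6, 4, 14, 11, 13, 7, 10] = (0 1 9 4 12 13 7 3)(2 8 6)(10 14)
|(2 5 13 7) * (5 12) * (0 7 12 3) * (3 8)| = 15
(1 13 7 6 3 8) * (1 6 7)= (1 13)(3 8 6)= [0, 13, 2, 8, 4, 5, 3, 7, 6, 9, 10, 11, 12, 1]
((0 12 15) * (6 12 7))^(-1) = ((0 7 6 12 15))^(-1) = (0 15 12 6 7)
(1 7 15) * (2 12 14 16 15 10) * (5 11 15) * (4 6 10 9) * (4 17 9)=(1 7 4 6 10 2 12 14 16 5 11 15)(9 17)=[0, 7, 12, 3, 6, 11, 10, 4, 8, 17, 2, 15, 14, 13, 16, 1, 5, 9]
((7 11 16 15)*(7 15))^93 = ((7 11 16))^93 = (16)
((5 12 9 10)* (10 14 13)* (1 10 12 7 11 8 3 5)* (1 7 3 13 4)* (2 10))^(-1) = ((1 2 10 7 11 8 13 12 9 14 4)(3 5))^(-1) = (1 4 14 9 12 13 8 11 7 10 2)(3 5)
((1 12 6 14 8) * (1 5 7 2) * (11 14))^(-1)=((1 12 6 11 14 8 5 7 2))^(-1)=(1 2 7 5 8 14 11 6 12)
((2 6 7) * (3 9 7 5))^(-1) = (2 7 9 3 5 6)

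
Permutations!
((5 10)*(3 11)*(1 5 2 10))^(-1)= (1 5)(2 10)(3 11)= ((1 5)(2 10)(3 11))^(-1)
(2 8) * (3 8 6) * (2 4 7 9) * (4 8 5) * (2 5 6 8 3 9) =[0, 1, 8, 6, 7, 4, 9, 2, 3, 5] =(2 8 3 6 9 5 4 7)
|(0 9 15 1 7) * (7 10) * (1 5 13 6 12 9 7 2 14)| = |(0 7)(1 10 2 14)(5 13 6 12 9 15)| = 12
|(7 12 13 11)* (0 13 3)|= 6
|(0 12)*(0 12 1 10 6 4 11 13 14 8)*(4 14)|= |(0 1 10 6 14 8)(4 11 13)|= 6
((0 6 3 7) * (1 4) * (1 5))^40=(7)(1 4 5)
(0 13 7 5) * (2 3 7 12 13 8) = (0 8 2 3 7 5)(12 13) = [8, 1, 3, 7, 4, 0, 6, 5, 2, 9, 10, 11, 13, 12]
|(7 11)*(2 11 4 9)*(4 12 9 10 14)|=15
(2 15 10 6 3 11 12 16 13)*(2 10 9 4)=(2 15 9 4)(3 11 12 16 13 10 6)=[0, 1, 15, 11, 2, 5, 3, 7, 8, 4, 6, 12, 16, 10, 14, 9, 13]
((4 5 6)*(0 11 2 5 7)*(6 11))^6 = (11)(0 4)(6 7)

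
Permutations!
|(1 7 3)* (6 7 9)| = |(1 9 6 7 3)| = 5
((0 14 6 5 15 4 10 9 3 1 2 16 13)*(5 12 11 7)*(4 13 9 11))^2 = (0 6 4 11 5 13 14 12 10 7 15)(1 16 3 2 9)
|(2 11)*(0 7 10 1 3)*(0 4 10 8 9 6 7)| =|(1 3 4 10)(2 11)(6 7 8 9)| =4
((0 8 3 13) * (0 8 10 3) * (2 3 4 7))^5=(0 3 4 8 2 10 13 7)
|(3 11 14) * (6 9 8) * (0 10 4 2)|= |(0 10 4 2)(3 11 14)(6 9 8)|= 12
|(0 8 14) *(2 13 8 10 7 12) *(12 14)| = 4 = |(0 10 7 14)(2 13 8 12)|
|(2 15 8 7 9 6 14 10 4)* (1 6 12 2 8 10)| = |(1 6 14)(2 15 10 4 8 7 9 12)| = 24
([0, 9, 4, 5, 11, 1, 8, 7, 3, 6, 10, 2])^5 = [0, 5, 11, 8, 2, 3, 9, 7, 6, 1, 10, 4]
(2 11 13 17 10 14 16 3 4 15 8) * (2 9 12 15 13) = (2 11)(3 4 13 17 10 14 16)(8 9 12 15) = [0, 1, 11, 4, 13, 5, 6, 7, 9, 12, 14, 2, 15, 17, 16, 8, 3, 10]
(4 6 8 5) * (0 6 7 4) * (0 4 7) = (0 6 8 5 4) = [6, 1, 2, 3, 0, 4, 8, 7, 5]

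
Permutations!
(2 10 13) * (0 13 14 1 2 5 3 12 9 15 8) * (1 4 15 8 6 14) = (0 13 5 3 12 9 8)(1 2 10)(4 15 6 14) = [13, 2, 10, 12, 15, 3, 14, 7, 0, 8, 1, 11, 9, 5, 4, 6]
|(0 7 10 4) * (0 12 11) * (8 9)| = 6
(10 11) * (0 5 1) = (0 5 1)(10 11) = [5, 0, 2, 3, 4, 1, 6, 7, 8, 9, 11, 10]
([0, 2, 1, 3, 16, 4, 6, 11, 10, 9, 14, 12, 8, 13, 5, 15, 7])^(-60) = [0, 1, 2, 3, 11, 7, 6, 8, 5, 9, 4, 10, 14, 13, 16, 15, 12]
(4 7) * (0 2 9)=(0 2 9)(4 7)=[2, 1, 9, 3, 7, 5, 6, 4, 8, 0]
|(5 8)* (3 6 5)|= 4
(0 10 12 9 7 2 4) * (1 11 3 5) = (0 10 12 9 7 2 4)(1 11 3 5) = [10, 11, 4, 5, 0, 1, 6, 2, 8, 7, 12, 3, 9]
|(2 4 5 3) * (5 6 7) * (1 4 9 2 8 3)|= 10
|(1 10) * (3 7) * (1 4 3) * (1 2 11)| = |(1 10 4 3 7 2 11)| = 7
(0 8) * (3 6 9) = (0 8)(3 6 9) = [8, 1, 2, 6, 4, 5, 9, 7, 0, 3]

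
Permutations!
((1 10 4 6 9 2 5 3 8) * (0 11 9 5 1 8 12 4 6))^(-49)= ((0 11 9 2 1 10 6 5 3 12 4))^(-49)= (0 6 11 5 9 3 2 12 1 4 10)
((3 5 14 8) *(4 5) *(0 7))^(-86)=(3 8 14 5 4)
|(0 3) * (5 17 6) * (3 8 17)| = 6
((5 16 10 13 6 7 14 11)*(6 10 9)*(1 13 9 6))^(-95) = (1 13 10 9)(5 16 6 7 14 11)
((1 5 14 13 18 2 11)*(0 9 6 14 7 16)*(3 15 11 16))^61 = (0 18 6 16 13 9 2 14)(1 5 7 3 15 11)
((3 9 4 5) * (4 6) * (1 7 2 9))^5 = ((1 7 2 9 6 4 5 3))^5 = (1 4 2 3 6 7 5 9)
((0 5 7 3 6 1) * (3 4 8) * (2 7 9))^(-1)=((0 5 9 2 7 4 8 3 6 1))^(-1)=(0 1 6 3 8 4 7 2 9 5)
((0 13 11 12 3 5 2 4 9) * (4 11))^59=(0 9 4 13)(2 5 3 12 11)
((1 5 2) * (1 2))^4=(5)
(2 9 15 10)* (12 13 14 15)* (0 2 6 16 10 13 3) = (0 2 9 12 3)(6 16 10)(13 14 15) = [2, 1, 9, 0, 4, 5, 16, 7, 8, 12, 6, 11, 3, 14, 15, 13, 10]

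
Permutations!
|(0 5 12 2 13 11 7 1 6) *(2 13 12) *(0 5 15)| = |(0 15)(1 6 5 2 12 13 11 7)| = 8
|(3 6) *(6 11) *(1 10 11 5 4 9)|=8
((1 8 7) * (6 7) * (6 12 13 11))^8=(1 8 12 13 11 6 7)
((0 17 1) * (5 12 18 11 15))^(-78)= (5 18 15 12 11)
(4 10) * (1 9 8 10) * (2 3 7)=[0, 9, 3, 7, 1, 5, 6, 2, 10, 8, 4]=(1 9 8 10 4)(2 3 7)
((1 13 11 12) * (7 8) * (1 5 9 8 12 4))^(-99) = (1 13 11 4)(5 9 8 7 12)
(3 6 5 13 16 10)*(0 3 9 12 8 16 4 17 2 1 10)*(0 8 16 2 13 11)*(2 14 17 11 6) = (0 3 2 1 10 9 12 16 8 14 17 13 4 11)(5 6) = [3, 10, 1, 2, 11, 6, 5, 7, 14, 12, 9, 0, 16, 4, 17, 15, 8, 13]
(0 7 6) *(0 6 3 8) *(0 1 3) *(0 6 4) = [7, 3, 2, 8, 0, 5, 4, 6, 1] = (0 7 6 4)(1 3 8)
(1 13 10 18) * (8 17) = [0, 13, 2, 3, 4, 5, 6, 7, 17, 9, 18, 11, 12, 10, 14, 15, 16, 8, 1] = (1 13 10 18)(8 17)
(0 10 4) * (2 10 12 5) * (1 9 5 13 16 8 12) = (0 1 9 5 2 10 4)(8 12 13 16) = [1, 9, 10, 3, 0, 2, 6, 7, 12, 5, 4, 11, 13, 16, 14, 15, 8]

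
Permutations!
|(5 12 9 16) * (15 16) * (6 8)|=10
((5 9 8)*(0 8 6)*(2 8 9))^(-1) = ((0 9 6)(2 8 5))^(-1) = (0 6 9)(2 5 8)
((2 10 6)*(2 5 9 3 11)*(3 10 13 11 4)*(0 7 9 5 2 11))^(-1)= (0 13 2 6 10 9 7)(3 4)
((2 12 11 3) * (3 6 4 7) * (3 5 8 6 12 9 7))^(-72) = (12)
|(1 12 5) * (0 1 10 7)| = |(0 1 12 5 10 7)| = 6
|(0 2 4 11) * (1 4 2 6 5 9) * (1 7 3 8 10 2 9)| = |(0 6 5 1 4 11)(2 9 7 3 8 10)| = 6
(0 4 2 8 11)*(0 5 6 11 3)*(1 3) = (0 4 2 8 1 3)(5 6 11) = [4, 3, 8, 0, 2, 6, 11, 7, 1, 9, 10, 5]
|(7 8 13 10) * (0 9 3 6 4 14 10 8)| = 8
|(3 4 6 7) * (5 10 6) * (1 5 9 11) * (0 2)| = |(0 2)(1 5 10 6 7 3 4 9 11)| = 18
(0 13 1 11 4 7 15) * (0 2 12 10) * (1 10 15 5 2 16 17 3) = (0 13 10)(1 11 4 7 5 2 12 15 16 17 3) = [13, 11, 12, 1, 7, 2, 6, 5, 8, 9, 0, 4, 15, 10, 14, 16, 17, 3]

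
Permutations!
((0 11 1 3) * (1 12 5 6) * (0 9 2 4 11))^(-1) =((1 3 9 2 4 11 12 5 6))^(-1) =(1 6 5 12 11 4 2 9 3)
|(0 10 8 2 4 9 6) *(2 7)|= |(0 10 8 7 2 4 9 6)|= 8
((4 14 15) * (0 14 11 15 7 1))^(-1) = (0 1 7 14)(4 15 11) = ((0 14 7 1)(4 11 15))^(-1)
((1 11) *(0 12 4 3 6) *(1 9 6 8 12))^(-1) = ((0 1 11 9 6)(3 8 12 4))^(-1) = (0 6 9 11 1)(3 4 12 8)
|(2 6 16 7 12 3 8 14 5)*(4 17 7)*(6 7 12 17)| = 24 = |(2 7 17 12 3 8 14 5)(4 6 16)|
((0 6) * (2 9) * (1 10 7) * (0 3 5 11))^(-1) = (0 11 5 3 6)(1 7 10)(2 9)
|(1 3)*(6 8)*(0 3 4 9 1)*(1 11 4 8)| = 6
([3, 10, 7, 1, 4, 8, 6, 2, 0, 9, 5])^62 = (0 1 5)(3 10 8)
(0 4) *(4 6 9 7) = (0 6 9 7 4) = [6, 1, 2, 3, 0, 5, 9, 4, 8, 7]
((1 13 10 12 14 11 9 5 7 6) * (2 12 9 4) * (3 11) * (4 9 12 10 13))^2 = (1 2 12 3 9 7)(4 10 14 11 5 6)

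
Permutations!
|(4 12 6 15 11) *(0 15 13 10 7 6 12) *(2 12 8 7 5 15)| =12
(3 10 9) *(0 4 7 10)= [4, 1, 2, 0, 7, 5, 6, 10, 8, 3, 9]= (0 4 7 10 9 3)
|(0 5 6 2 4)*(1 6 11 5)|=10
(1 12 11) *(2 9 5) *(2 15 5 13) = [0, 12, 9, 3, 4, 15, 6, 7, 8, 13, 10, 1, 11, 2, 14, 5] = (1 12 11)(2 9 13)(5 15)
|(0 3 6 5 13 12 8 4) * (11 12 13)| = |(13)(0 3 6 5 11 12 8 4)| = 8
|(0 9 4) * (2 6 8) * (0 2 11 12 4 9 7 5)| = |(0 7 5)(2 6 8 11 12 4)| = 6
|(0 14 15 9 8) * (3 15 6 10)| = 8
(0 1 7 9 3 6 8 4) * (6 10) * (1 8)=(0 8 4)(1 7 9 3 10 6)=[8, 7, 2, 10, 0, 5, 1, 9, 4, 3, 6]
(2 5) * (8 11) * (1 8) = [0, 8, 5, 3, 4, 2, 6, 7, 11, 9, 10, 1] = (1 8 11)(2 5)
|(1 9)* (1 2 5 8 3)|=6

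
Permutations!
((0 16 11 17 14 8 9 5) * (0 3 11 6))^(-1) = (0 6 16)(3 5 9 8 14 17 11)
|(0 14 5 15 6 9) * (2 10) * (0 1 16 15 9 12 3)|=|(0 14 5 9 1 16 15 6 12 3)(2 10)|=10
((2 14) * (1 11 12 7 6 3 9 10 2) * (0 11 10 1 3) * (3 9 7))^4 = ((0 11 12 3 7 6)(1 10 2 14 9))^4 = (0 7 12)(1 9 14 2 10)(3 11 6)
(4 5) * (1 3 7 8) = (1 3 7 8)(4 5) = [0, 3, 2, 7, 5, 4, 6, 8, 1]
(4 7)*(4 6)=(4 7 6)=[0, 1, 2, 3, 7, 5, 4, 6]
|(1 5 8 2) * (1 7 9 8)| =4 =|(1 5)(2 7 9 8)|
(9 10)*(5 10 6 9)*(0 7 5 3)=(0 7 5 10 3)(6 9)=[7, 1, 2, 0, 4, 10, 9, 5, 8, 6, 3]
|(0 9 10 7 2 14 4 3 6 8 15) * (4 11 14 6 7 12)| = |(0 9 10 12 4 3 7 2 6 8 15)(11 14)| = 22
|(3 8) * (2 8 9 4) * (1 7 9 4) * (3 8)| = 3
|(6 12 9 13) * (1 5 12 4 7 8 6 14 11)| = |(1 5 12 9 13 14 11)(4 7 8 6)| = 28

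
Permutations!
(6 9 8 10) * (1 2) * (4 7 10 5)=(1 2)(4 7 10 6 9 8 5)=[0, 2, 1, 3, 7, 4, 9, 10, 5, 8, 6]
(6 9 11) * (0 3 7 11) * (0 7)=(0 3)(6 9 7 11)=[3, 1, 2, 0, 4, 5, 9, 11, 8, 7, 10, 6]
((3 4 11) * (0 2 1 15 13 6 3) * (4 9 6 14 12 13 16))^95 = ((0 2 1 15 16 4 11)(3 9 6)(12 13 14))^95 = (0 16 2 4 1 11 15)(3 6 9)(12 14 13)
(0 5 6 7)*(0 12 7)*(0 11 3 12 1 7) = (0 5 6 11 3 12)(1 7) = [5, 7, 2, 12, 4, 6, 11, 1, 8, 9, 10, 3, 0]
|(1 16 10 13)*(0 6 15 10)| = 7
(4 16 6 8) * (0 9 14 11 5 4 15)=(0 9 14 11 5 4 16 6 8 15)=[9, 1, 2, 3, 16, 4, 8, 7, 15, 14, 10, 5, 12, 13, 11, 0, 6]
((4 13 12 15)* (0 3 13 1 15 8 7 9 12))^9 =((0 3 13)(1 15 4)(7 9 12 8))^9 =(15)(7 9 12 8)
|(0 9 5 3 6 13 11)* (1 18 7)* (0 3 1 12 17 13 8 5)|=22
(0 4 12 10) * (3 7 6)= (0 4 12 10)(3 7 6)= [4, 1, 2, 7, 12, 5, 3, 6, 8, 9, 0, 11, 10]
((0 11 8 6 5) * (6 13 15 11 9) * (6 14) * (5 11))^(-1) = (0 5 15 13 8 11 6 14 9)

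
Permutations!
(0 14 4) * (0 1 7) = (0 14 4 1 7) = [14, 7, 2, 3, 1, 5, 6, 0, 8, 9, 10, 11, 12, 13, 4]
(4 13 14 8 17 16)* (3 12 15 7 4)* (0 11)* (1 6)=[11, 6, 2, 12, 13, 5, 1, 4, 17, 9, 10, 0, 15, 14, 8, 7, 3, 16]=(0 11)(1 6)(3 12 15 7 4 13 14 8 17 16)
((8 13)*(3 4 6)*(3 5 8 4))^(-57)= ((4 6 5 8 13))^(-57)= (4 8 6 13 5)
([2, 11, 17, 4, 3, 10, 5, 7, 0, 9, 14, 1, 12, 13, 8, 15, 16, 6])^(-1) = [8, 11, 0, 4, 3, 6, 17, 7, 14, 9, 5, 1, 12, 13, 10, 15, 16, 2]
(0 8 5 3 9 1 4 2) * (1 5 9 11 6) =(0 8 9 5 3 11 6 1 4 2) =[8, 4, 0, 11, 2, 3, 1, 7, 9, 5, 10, 6]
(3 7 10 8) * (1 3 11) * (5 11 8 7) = (1 3 5 11)(7 10) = [0, 3, 2, 5, 4, 11, 6, 10, 8, 9, 7, 1]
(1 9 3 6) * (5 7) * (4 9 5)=(1 5 7 4 9 3 6)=[0, 5, 2, 6, 9, 7, 1, 4, 8, 3]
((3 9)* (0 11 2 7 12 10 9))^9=(0 11 2 7 12 10 9 3)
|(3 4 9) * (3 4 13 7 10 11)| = 10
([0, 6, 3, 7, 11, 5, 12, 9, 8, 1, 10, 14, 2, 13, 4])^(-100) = (1 7 2 6 9 3 12)(4 14 11)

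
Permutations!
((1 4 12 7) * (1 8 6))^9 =(1 7)(4 8)(6 12)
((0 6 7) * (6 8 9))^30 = (9)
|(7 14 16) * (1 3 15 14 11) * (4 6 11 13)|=10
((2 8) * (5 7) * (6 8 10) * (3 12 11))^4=((2 10 6 8)(3 12 11)(5 7))^4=(3 12 11)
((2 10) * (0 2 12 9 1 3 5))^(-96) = (12)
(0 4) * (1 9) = (0 4)(1 9) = [4, 9, 2, 3, 0, 5, 6, 7, 8, 1]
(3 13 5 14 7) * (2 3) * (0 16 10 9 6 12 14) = (0 16 10 9 6 12 14 7 2 3 13 5) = [16, 1, 3, 13, 4, 0, 12, 2, 8, 6, 9, 11, 14, 5, 7, 15, 10]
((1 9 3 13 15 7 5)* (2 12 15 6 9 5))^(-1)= ((1 5)(2 12 15 7)(3 13 6 9))^(-1)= (1 5)(2 7 15 12)(3 9 6 13)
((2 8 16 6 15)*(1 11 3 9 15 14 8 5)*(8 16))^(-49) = (6 16 14)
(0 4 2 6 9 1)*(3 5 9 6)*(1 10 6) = [4, 0, 3, 5, 2, 9, 1, 7, 8, 10, 6] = (0 4 2 3 5 9 10 6 1)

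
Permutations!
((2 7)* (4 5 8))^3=(8)(2 7)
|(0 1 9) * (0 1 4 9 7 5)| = 6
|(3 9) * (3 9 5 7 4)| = 4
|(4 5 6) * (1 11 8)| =|(1 11 8)(4 5 6)| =3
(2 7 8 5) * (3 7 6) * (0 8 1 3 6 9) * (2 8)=(0 2 9)(1 3 7)(5 8)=[2, 3, 9, 7, 4, 8, 6, 1, 5, 0]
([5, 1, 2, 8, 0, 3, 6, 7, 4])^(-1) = (0 4 8 3 5)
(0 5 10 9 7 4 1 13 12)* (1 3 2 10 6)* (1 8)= (0 5 6 8 1 13 12)(2 10 9 7 4 3)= [5, 13, 10, 2, 3, 6, 8, 4, 1, 7, 9, 11, 0, 12]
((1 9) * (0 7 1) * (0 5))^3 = (0 9 7 5 1)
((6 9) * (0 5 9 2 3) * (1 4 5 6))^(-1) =((0 6 2 3)(1 4 5 9))^(-1) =(0 3 2 6)(1 9 5 4)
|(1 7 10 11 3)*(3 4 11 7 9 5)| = |(1 9 5 3)(4 11)(7 10)| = 4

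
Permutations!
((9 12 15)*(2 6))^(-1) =((2 6)(9 12 15))^(-1) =(2 6)(9 15 12)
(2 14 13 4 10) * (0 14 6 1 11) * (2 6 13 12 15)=(0 14 12 15 2 13 4 10 6 1 11)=[14, 11, 13, 3, 10, 5, 1, 7, 8, 9, 6, 0, 15, 4, 12, 2]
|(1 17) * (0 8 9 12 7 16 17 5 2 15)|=|(0 8 9 12 7 16 17 1 5 2 15)|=11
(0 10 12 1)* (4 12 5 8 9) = [10, 0, 2, 3, 12, 8, 6, 7, 9, 4, 5, 11, 1] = (0 10 5 8 9 4 12 1)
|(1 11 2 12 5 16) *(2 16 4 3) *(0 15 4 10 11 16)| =|(0 15 4 3 2 12 5 10 11)(1 16)| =18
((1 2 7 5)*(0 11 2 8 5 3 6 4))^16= (0 2 3 4 11 7 6)(1 8 5)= ((0 11 2 7 3 6 4)(1 8 5))^16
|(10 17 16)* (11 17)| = |(10 11 17 16)| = 4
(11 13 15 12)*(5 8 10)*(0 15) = (0 15 12 11 13)(5 8 10) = [15, 1, 2, 3, 4, 8, 6, 7, 10, 9, 5, 13, 11, 0, 14, 12]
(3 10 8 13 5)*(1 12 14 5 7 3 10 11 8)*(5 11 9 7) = [0, 12, 2, 9, 4, 10, 6, 3, 13, 7, 1, 8, 14, 5, 11] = (1 12 14 11 8 13 5 10)(3 9 7)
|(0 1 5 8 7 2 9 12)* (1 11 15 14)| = |(0 11 15 14 1 5 8 7 2 9 12)| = 11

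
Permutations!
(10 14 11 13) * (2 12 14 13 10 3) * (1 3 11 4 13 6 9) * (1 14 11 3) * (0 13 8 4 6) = [13, 1, 12, 2, 8, 5, 9, 7, 4, 14, 0, 10, 11, 3, 6] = (0 13 3 2 12 11 10)(4 8)(6 9 14)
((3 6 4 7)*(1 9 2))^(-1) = ((1 9 2)(3 6 4 7))^(-1) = (1 2 9)(3 7 4 6)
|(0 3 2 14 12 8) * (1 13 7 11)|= |(0 3 2 14 12 8)(1 13 7 11)|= 12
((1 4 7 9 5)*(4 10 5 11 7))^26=((1 10 5)(7 9 11))^26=(1 5 10)(7 11 9)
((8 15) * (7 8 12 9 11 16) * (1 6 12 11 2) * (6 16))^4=(1 15 9 7 6)(2 8 12 16 11)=((1 16 7 8 15 11 6 12 9 2))^4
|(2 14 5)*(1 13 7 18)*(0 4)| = |(0 4)(1 13 7 18)(2 14 5)| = 12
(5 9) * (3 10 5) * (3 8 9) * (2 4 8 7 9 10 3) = [0, 1, 4, 3, 8, 2, 6, 9, 10, 7, 5] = (2 4 8 10 5)(7 9)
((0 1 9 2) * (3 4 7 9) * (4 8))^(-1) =((0 1 3 8 4 7 9 2))^(-1) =(0 2 9 7 4 8 3 1)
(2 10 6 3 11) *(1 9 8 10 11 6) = (1 9 8 10)(2 11)(3 6) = [0, 9, 11, 6, 4, 5, 3, 7, 10, 8, 1, 2]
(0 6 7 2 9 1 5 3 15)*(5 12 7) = [6, 12, 9, 15, 4, 3, 5, 2, 8, 1, 10, 11, 7, 13, 14, 0] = (0 6 5 3 15)(1 12 7 2 9)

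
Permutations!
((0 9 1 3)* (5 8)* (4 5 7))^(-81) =(0 3 1 9)(4 7 8 5)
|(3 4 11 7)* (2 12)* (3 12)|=6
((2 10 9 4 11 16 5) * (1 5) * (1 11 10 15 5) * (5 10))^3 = (2 9)(4 15)(5 10)(11 16)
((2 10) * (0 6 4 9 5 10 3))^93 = (0 10 4 3 5 6 2 9)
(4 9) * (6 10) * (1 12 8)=[0, 12, 2, 3, 9, 5, 10, 7, 1, 4, 6, 11, 8]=(1 12 8)(4 9)(6 10)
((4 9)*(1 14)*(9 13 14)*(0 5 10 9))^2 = ((0 5 10 9 4 13 14 1))^2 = (0 10 4 14)(1 5 9 13)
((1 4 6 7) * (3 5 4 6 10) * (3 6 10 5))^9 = ((1 10 6 7)(4 5))^9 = (1 10 6 7)(4 5)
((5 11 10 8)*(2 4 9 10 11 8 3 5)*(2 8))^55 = (11)(2 4 9 10 3 5) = ((11)(2 4 9 10 3 5))^55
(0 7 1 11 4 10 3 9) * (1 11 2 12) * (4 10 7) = (0 4 7 11 10 3 9)(1 2 12) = [4, 2, 12, 9, 7, 5, 6, 11, 8, 0, 3, 10, 1]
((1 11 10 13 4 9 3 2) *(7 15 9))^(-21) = ((1 11 10 13 4 7 15 9 3 2))^(-21) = (1 2 3 9 15 7 4 13 10 11)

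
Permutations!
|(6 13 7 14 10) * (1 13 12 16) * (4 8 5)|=|(1 13 7 14 10 6 12 16)(4 8 5)|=24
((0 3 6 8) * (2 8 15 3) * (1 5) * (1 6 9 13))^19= (0 2 8)(1 9 15 5 13 3 6)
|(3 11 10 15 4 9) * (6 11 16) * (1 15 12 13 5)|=|(1 15 4 9 3 16 6 11 10 12 13 5)|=12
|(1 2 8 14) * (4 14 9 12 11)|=|(1 2 8 9 12 11 4 14)|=8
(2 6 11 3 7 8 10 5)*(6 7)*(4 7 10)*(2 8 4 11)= (2 10 5 8 11 3 6)(4 7)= [0, 1, 10, 6, 7, 8, 2, 4, 11, 9, 5, 3]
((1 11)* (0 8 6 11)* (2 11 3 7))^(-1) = ((0 8 6 3 7 2 11 1))^(-1) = (0 1 11 2 7 3 6 8)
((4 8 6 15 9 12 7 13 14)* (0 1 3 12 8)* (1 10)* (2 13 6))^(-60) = (0 2 6 1 14 9 12)(3 4 8 7 10 13 15)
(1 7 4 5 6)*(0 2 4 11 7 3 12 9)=[2, 3, 4, 12, 5, 6, 1, 11, 8, 0, 10, 7, 9]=(0 2 4 5 6 1 3 12 9)(7 11)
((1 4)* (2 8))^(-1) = (1 4)(2 8)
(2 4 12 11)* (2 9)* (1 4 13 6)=(1 4 12 11 9 2 13 6)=[0, 4, 13, 3, 12, 5, 1, 7, 8, 2, 10, 9, 11, 6]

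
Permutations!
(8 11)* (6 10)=(6 10)(8 11)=[0, 1, 2, 3, 4, 5, 10, 7, 11, 9, 6, 8]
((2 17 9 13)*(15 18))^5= ((2 17 9 13)(15 18))^5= (2 17 9 13)(15 18)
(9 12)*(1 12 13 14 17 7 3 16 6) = (1 12 9 13 14 17 7 3 16 6) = [0, 12, 2, 16, 4, 5, 1, 3, 8, 13, 10, 11, 9, 14, 17, 15, 6, 7]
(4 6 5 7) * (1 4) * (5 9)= (1 4 6 9 5 7)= [0, 4, 2, 3, 6, 7, 9, 1, 8, 5]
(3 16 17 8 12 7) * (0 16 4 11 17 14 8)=[16, 1, 2, 4, 11, 5, 6, 3, 12, 9, 10, 17, 7, 13, 8, 15, 14, 0]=(0 16 14 8 12 7 3 4 11 17)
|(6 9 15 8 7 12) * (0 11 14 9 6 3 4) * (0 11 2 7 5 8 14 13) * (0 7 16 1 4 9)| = 26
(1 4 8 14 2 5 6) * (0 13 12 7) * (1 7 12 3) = (0 13 3 1 4 8 14 2 5 6 7) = [13, 4, 5, 1, 8, 6, 7, 0, 14, 9, 10, 11, 12, 3, 2]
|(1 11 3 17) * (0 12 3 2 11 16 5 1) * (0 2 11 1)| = 8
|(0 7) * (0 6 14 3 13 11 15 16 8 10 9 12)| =|(0 7 6 14 3 13 11 15 16 8 10 9 12)| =13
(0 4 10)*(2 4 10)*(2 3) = (0 10)(2 4 3) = [10, 1, 4, 2, 3, 5, 6, 7, 8, 9, 0]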